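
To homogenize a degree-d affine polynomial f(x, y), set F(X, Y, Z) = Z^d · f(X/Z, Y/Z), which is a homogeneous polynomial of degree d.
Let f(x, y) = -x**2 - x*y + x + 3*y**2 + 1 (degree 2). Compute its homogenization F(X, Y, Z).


F(X, Y, Z) = -X**2 - X*Y + X*Z + 3*Y**2 + Z**2

deg(f) = 2.
Substitute x = X/Z, y = Y/Z into f, then multiply by Z^2.
  monomial -1·x^2·y^0 ↦ -1·X^2·Y^0·Z^0.
  monomial -1·x^1·y^1 ↦ -1·X^1·Y^1·Z^0.
  monomial 1·x^1·y^0 ↦ 1·X^1·Y^0·Z^1.
  monomial 3·x^0·y^2 ↦ 3·X^0·Y^2·Z^0.
  monomial 1·x^0·y^0 ↦ 1·X^0·Y^0·Z^2.
Collecting: F(X, Y, Z) = -X**2 - X*Y + X*Z + 3*Y**2 + Z**2.


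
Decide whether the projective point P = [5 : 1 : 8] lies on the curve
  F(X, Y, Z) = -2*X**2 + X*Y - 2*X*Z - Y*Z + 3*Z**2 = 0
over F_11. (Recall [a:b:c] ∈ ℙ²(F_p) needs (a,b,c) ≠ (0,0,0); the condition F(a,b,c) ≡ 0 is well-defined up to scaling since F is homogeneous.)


F(5,1,8) ≡ 4 (mod 11); P is NOT on the curve.

Evaluate F(5, 1, 8) term-by-term (mod 11).
  -2*X**2 ↦ -2·25·1·1 = -50
  X*Y ↦ 1·5·1·1 = 5
  -2*X*Z ↦ -2·5·1·8 = -80
  -Y*Z ↦ -1·1·1·8 = -8
  3*Z**2 ↦ 3·1·1·64 = 192
Sum: F(5, 1, 8) = (-50) + (5) + (-80) + (-8) + (192) = 59.
Reducing mod 11: 59 ≡ 4 (mod 11).
Since F(a, b, c) ≡ 4 ≠ 0 (mod 11), P does NOT lie on the curve.


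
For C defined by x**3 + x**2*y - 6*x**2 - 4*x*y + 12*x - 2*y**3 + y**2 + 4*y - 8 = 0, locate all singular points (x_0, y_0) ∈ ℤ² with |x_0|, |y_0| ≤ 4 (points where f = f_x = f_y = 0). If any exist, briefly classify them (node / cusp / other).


Singular points: {(2, 0)}; classification: cusp.

Compute partial derivatives:
  f_x = 3*x**2 + 2*x*y - 12*x - 4*y + 12.
  f_y = x**2 - 4*x - 6*y**2 + 2*y + 4.
Scan x_0 ∈ {−4, ..., 4}. For each x_0, f_y(x_0, y) is a polynomial in y; find its integer roots y ∈ {−4, ..., 4}, then test f_x and f at those candidates.
  x = -4: f_y(-4, y) = -6*y**2 + 2*y + 36; no integer root y with |y| ≤ 4.
  x = -3: f_y(-3, y) = -6*y**2 + 2*y + 25; no integer root y with |y| ≤ 4.
  x = -2: f_y(-2, y) = -6*y**2 + 2*y + 16; no integer root y with |y| ≤ 4.
  x = -1: f_y(-1, y) = -6*y**2 + 2*y + 9; no integer root y with |y| ≤ 4.
  x = 0: f_y(0, y) = -6*y**2 + 2*y + 4; vanishes at y ∈ {1}. (0, 1): f_x = 8 ≠ 0.
  x = 1: f_y(1, y) = -6*y**2 + 2*y + 1; no integer root y with |y| ≤ 4.
  x = 2: f_y(2, y) = -6*y**2 + 2*y; vanishes at y ∈ {0}. (2, 0): f_x = 0, f = 0 — SINGULAR.
  x = 3: f_y(3, y) = -6*y**2 + 2*y + 1; no integer root y with |y| ≤ 4.
  x = 4: f_y(4, y) = -6*y**2 + 2*y + 4; vanishes at y ∈ {1}. (4, 1): f_x = 16 ≠ 0.
Only singular point on the grid: (2, 0).
Classify: substitute x = 2 + u, y = 0 + v and expand: f = u**3 + u**2*v - 2*v**3 + v**2.
No constant or linear terms (consistent with a singular point). Quadratic part: v**2. Cubic part: u**3 + u**2*v - 2*v**3.
The quadratic part v**2 is a perfect square, so there is a single (double) tangent line v = 0, i.e. y = 0. Restricting the cubic part to that line (v = 0) leaves u**3 ≠ 0, so f is not divisible by v and the branch is v² ≈ -u**3 to lowest order — this is a cusp.
Classification: cusp.


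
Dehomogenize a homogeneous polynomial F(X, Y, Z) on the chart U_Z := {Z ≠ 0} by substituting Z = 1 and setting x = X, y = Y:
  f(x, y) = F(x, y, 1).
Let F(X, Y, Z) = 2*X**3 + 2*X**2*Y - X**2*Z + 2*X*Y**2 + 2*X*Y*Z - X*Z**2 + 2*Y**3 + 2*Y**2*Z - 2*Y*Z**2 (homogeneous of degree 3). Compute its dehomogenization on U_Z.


f(x, y) = 2*x**3 + 2*x**2*y - x**2 + 2*x*y**2 + 2*x*y - x + 2*y**3 + 2*y**2 - 2*y

On U_Z we set Z = 1. Each monomial c·X^i·Y^j·Z^k in F becomes c·x^i·y^j·1^k = c·x^i·y^j.
Substituting Z = 1: F(X, Y, 1) = 2*x**3 + 2*x**2*y - x**2 + 2*x*y**2 + 2*x*y - x + 2*y**3 + 2*y**2 - 2*y.
Note: deg(f) ≤ deg(F) = 3; strict inequality happens when F is divisible by Z (lost terms).


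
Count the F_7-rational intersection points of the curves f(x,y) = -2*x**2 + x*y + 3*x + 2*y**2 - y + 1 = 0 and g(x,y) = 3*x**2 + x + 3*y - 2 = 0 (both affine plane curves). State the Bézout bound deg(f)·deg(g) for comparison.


Common zeros: ∅; count = 0; Bézout bound = 4.

deg(f) = 2, deg(g) = 2, so Bézout bound = 4.
Scan x ∈ F_7. For each x, list the y ∈ F_7 with f(x, y) ≡ 0 and those with g(x, y) ≡ 0 (mod 7); the common zeros in that column are the intersection.
  x = 0: f ≡ 0 at y ∈ {2}; g ≡ 0 at y ∈ {3}; common: ∅.
  x = 1: f ≡ 0 at y ∈ ∅; g ≡ 0 at y ∈ {4}; common: ∅.
  x = 2: f ≡ 0 at y ∈ {4, 6}; g ≡ 0 at y ∈ {3}; common: ∅.
  x = 3: f ≡ 0 at y ∈ ∅; g ≡ 0 at y ∈ {0}; common: ∅.
  x = 4: f ≡ 0 at y ∈ {1}; g ≡ 0 at y ∈ {2}; common: ∅.
  x = 5: f ≡ 0 at y ∈ {1, 4}; g ≡ 0 at y ∈ {2}; common: ∅.
  x = 6: f ≡ 0 at y ∈ {2, 6}; g ≡ 0 at y ∈ {0}; common: ∅.
Collecting: common zeros = ∅, so the count is 0.
Comparison with the Bézout bound: 0 ≤ 4 = deg(f)·deg(g), as expected for curves with no common component (the affine F_7-count falls short of the bound because intersections may lie at infinity, over extension fields, or carry multiplicity).


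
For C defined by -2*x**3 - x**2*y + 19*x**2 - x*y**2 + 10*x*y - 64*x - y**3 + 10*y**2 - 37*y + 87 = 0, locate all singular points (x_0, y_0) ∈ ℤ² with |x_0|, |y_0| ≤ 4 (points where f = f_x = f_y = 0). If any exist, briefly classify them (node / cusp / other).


Singular points: {(3, 2)}; classification: node.

Compute partial derivatives:
  f_x = -6*x**2 - 2*x*y + 38*x - y**2 + 10*y - 64.
  f_y = -x**2 - 2*x*y + 10*x - 3*y**2 + 20*y - 37.
Scan x_0 ∈ {−4, ..., 4}. For each x_0, f_y(x_0, y) is a polynomial in y; find its integer roots y ∈ {−4, ..., 4}, then test f_x and f at those candidates.
  x = -4: f_y(-4, y) = -3*y**2 + 28*y - 93; no integer root y with |y| ≤ 4.
  x = -3: f_y(-3, y) = -3*y**2 + 26*y - 76; no integer root y with |y| ≤ 4.
  x = -2: f_y(-2, y) = -3*y**2 + 24*y - 61; no integer root y with |y| ≤ 4.
  x = -1: f_y(-1, y) = -3*y**2 + 22*y - 48; no integer root y with |y| ≤ 4.
  x = 0: f_y(0, y) = -3*y**2 + 20*y - 37; no integer root y with |y| ≤ 4.
  x = 1: f_y(1, y) = -3*y**2 + 18*y - 28; no integer root y with |y| ≤ 4.
  x = 2: f_y(2, y) = -3*y**2 + 16*y - 21; vanishes at y ∈ {3}. (2, 3): f_x = -3 ≠ 0.
  x = 3: f_y(3, y) = -3*y**2 + 14*y - 16; vanishes at y ∈ {2}. (3, 2): f_x = 0, f = 0 — SINGULAR.
  x = 4: f_y(4, y) = -3*y**2 + 12*y - 13; no integer root y with |y| ≤ 4.
Only singular point on the grid: (3, 2).
Classify: substitute x = 3 + u, y = 2 + v and expand: f = -2*u**3 - u**2*v - u**2 - u*v**2 - v**3 + v**2.
No constant or linear terms (consistent with a singular point). Quadratic part: -u**2 + v**2. Cubic part: -2*u**3 - u**2*v - u*v**2 - v**3.
The quadratic part v**2 - u**2 = (v − u)(v + u) splits into two distinct linear factors, so there are two distinct tangent lines y − 2 = ±(x − 3) — this is a node (ordinary double point).
Classification: node.


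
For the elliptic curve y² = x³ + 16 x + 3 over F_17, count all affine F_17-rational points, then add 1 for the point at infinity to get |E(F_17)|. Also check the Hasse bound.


Affine points = {(2, 3), (2, 14), (5, 2), (5, 15), (6, 3), (6, 14), (7, 4), (7, 13), (9, 3), (9, 14), (12, 6), (12, 11), (14, 8), (14, 9)}; affine count = 14; |E(F_17)| = 15.

Discriminant check: Δ ∝ 4a³ + 27b² = 4·16³ + 27·3² = 4·4096 + 27·9 ≡ 1 (mod 17). Nonzero ⇒ E is nonsingular.
For each x ∈ F_17, compute rhs = x³ + 16·x + 3 mod 17, then count y ∈ F_17 with y² ≡ rhs.
  x = 0: rhs = 3, matching y values: none (0 points).
  x = 1: rhs = 3, matching y values: none (0 points).
  x = 2: rhs = 9, matching y values: 3, 14 (2 points).
  x = 3: rhs = 10, matching y values: none (0 points).
  x = 4: rhs = 12, matching y values: none (0 points).
  x = 5: rhs = 4, matching y values: 2, 15 (2 points).
  x = 6: rhs = 9, matching y values: 3, 14 (2 points).
  x = 7: rhs = 16, matching y values: 4, 13 (2 points).
  x = 8: rhs = 14, matching y values: none (0 points).
  x = 9: rhs = 9, matching y values: 3, 14 (2 points).
  x = 10: rhs = 7, matching y values: none (0 points).
  x = 11: rhs = 14, matching y values: none (0 points).
  x = 12: rhs = 2, matching y values: 6, 11 (2 points).
  x = 13: rhs = 11, matching y values: none (0 points).
  x = 14: rhs = 13, matching y values: 8, 9 (2 points).
  x = 15: rhs = 14, matching y values: none (0 points).
  x = 16: rhs = 3, matching y values: none (0 points).
Total affine count: 14.
Full point count |E(F_17)| = 14 + 1 = 15.
Hasse bound: |15 − (17+1)| = |-3| = 3 ≤ 2√17 ≈ 8.2462 ✓.


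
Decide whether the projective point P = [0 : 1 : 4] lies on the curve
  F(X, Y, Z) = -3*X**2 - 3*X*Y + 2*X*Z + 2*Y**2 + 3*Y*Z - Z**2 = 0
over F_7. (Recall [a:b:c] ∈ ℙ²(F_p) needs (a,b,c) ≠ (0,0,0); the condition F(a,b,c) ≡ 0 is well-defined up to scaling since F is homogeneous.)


F(0,1,4) ≡ 5 (mod 7); P is NOT on the curve.

Evaluate F(0, 1, 4) term-by-term (mod 7).
  -3*X**2 ↦ -3·0·1·1 = 0
  -3*X*Y ↦ -3·0·1·1 = 0
  2*X*Z ↦ 2·0·1·4 = 0
  2*Y**2 ↦ 2·1·1·1 = 2
  3*Y*Z ↦ 3·1·1·4 = 12
  -Z**2 ↦ -1·1·1·16 = -16
Sum: F(0, 1, 4) = (0) + (0) + (0) + (2) + (12) + (-16) = -2.
Reducing mod 7: -2 ≡ 5 (mod 7).
Since F(a, b, c) ≡ 5 ≠ 0 (mod 7), P does NOT lie on the curve.


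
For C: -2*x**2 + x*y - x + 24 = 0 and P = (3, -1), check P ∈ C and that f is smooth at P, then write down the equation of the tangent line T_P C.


Tangent line at P: -14*x + 3*y + 45 = 0.

Step 1: f(3, -1) = 0, so P lies on C.
Step 2: partial derivatives
  f_x(x, y) = -4*x + y - 1, f_y(x, y) = x.
  f_x(P) = -14, f_y(P) = 3 (gradient nonzero, so P is smooth).
Step 3: tangent line at P: -14·(x − 3) + 3·(y − -1) = 0.
Expanding: -14*x + 3*y + 45 = 0.


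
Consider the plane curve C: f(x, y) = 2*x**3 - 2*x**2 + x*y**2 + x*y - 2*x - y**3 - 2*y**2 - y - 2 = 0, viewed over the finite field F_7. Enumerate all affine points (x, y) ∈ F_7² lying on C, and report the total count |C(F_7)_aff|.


Affine F_7-points: {(0, 5), (1, 4), (1, 5), (3, 0), (3, 2), (3, 6), (6, 2)}; count = 7.

For each of the 49 pairs (x, y) ∈ F_7², evaluate f(x, y) mod 7. Record the zeros.
  x = 0: [0↦5, 1↦1, 2↦1, 3↦6, 4↦3, 5↦0, 6↦5]  zeros at y ∈ {5}
  x = 1: [0↦3, 1↦1, 2↦5, 3↦2, 4↦0, 5↦0, 6↦3]  zeros at y ∈ {4, 5}
  x = 2: [0↦2, 1↦2, 2↦3, 3↦6, 4↦5, 5↦1, 6↦2]  zeros at y ∈ ∅
  x = 3: [0↦0, 1↦2, 2↦0, 3↦2, 4↦2, 5↦1, 6↦0]  zeros at y ∈ {0, 2, 6}
  x = 4: [0↦2, 1↦6, 2↦1, 3↦2, 4↦3, 5↦5, 6↦2]  zeros at y ∈ ∅
  x = 5: [0↦6, 1↦5, 2↦4, 3↦4, 4↦6, 5↦4, 6↦6]  zeros at y ∈ ∅
  x = 6: [0↦3, 1↦4, 2↦0, 3↦6, 4↦2, 5↦3, 6↦3]  zeros at y ∈ {2}
Collecting zeros: affine points = {(0, 5), (1, 4), (1, 5), (3, 0), (3, 2), (3, 6), (6, 2)}.
Total count |C(F_7)_aff| = 7.


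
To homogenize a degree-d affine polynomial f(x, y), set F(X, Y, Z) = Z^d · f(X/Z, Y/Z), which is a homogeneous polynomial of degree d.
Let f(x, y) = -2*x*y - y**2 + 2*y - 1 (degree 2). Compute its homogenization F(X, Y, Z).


F(X, Y, Z) = -2*X*Y - Y**2 + 2*Y*Z - Z**2

deg(f) = 2.
Substitute x = X/Z, y = Y/Z into f, then multiply by Z^2.
  monomial -2·x^1·y^1 ↦ -2·X^1·Y^1·Z^0.
  monomial -1·x^0·y^2 ↦ -1·X^0·Y^2·Z^0.
  monomial 2·x^0·y^1 ↦ 2·X^0·Y^1·Z^1.
  monomial -1·x^0·y^0 ↦ -1·X^0·Y^0·Z^2.
Collecting: F(X, Y, Z) = -2*X*Y - Y**2 + 2*Y*Z - Z**2.


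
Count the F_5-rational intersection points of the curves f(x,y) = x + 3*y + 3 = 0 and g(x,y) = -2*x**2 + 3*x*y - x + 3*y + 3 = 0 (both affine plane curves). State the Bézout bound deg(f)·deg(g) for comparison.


Common zeros: {(0, 4)}; count = 1; Bézout bound = 2.

deg(f) = 1, deg(g) = 2, so Bézout bound = 2.
Scan x ∈ F_5. For each x, list the y ∈ F_5 with f(x, y) ≡ 0 and those with g(x, y) ≡ 0 (mod 5); the common zeros in that column are the intersection.
  x = 0: f ≡ 0 at y ∈ {4}; g ≡ 0 at y ∈ {4}; common: {4}.
  x = 1: f ≡ 0 at y ∈ {2}; g ≡ 0 at y ∈ {0}; common: ∅.
  x = 2: f ≡ 0 at y ∈ {0}; g ≡ 0 at y ∈ {3}; common: ∅.
  x = 3: f ≡ 0 at y ∈ {3}; g ≡ 0 at y ∈ {4}; common: ∅.
  x = 4: f ≡ 0 at y ∈ {1}; g ≡ 0 at y ∈ ∅; common: ∅.
Collecting: common zeros = {(0, 4)}, so the count is 1.
Comparison with the Bézout bound: 1 ≤ 2 = deg(f)·deg(g), as expected for curves with no common component (the affine F_5-count falls short of the bound because intersections may lie at infinity, over extension fields, or carry multiplicity).


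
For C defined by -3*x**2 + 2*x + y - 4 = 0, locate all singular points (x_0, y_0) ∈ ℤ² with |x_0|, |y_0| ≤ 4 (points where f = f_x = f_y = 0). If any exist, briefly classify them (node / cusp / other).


No singular points in the scanned grid; C is smooth there.

Compute partial derivatives:
  f_x = 2 - 6*x.
  f_y = 1.
f_y = 1 is a nonzero constant, so f_y never vanishes: no point (x, y) can satisfy f = f_x = f_y = 0. In particular no (x, y) ∈ {−4, ..., 4}² is singular; the curve is smooth.


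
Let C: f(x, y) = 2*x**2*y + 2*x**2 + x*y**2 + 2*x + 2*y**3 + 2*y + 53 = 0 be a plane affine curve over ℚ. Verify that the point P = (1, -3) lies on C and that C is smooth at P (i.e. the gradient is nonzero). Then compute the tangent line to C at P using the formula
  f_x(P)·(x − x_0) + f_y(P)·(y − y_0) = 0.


Tangent line at P: 3*x + 52*y + 153 = 0.

Step 1: f(1, -3) = 0, so P lies on C.
Step 2: partial derivatives
  f_x(x, y) = 4*x*y + 4*x + y**2 + 2, f_y(x, y) = 2*x**2 + 2*x*y + 6*y**2 + 2.
  f_x(P) = 3, f_y(P) = 52 (gradient nonzero, so P is smooth).
Step 3: tangent line at P: 3·(x − 1) + 52·(y − -3) = 0.
Expanding: 3*x + 52*y + 153 = 0.


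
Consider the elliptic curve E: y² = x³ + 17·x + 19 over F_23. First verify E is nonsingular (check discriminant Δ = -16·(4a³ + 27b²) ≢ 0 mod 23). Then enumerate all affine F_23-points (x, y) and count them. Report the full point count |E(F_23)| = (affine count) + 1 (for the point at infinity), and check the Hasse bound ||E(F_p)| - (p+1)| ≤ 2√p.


Affine points = {(4, 6), (4, 17), (8, 0), (9, 2), (9, 21), (10, 4), (10, 19), (17, 0), (18, 4), (18, 19), (19, 5), (19, 18), (21, 0), (22, 1), (22, 22)}; affine count = 15; |E(F_23)| = 16.

Discriminant check: Δ ∝ 4a³ + 27b² = 4·17³ + 27·19² = 4·4913 + 27·361 ≡ 5 (mod 23). Nonzero ⇒ E is nonsingular.
For each x ∈ F_23, compute rhs = x³ + 17·x + 19 mod 23, then count y ∈ F_23 with y² ≡ rhs.
  x = 0: rhs = 19, matching y values: none (0 points).
  x = 1: rhs = 14, matching y values: none (0 points).
  x = 2: rhs = 15, matching y values: none (0 points).
  x = 3: rhs = 5, matching y values: none (0 points).
  x = 4: rhs = 13, matching y values: 6, 17 (2 points).
  x = 5: rhs = 22, matching y values: none (0 points).
  x = 6: rhs = 15, matching y values: none (0 points).
  x = 7: rhs = 21, matching y values: none (0 points).
  x = 8: rhs = 0, matching y values: 0 (1 points).
  x = 9: rhs = 4, matching y values: 2, 21 (2 points).
  x = 10: rhs = 16, matching y values: 4, 19 (2 points).
  x = 11: rhs = 19, matching y values: none (0 points).
  x = 12: rhs = 19, matching y values: none (0 points).
  x = 13: rhs = 22, matching y values: none (0 points).
  x = 14: rhs = 11, matching y values: none (0 points).
  x = 15: rhs = 15, matching y values: none (0 points).
  x = 16: rhs = 17, matching y values: none (0 points).
  x = 17: rhs = 0, matching y values: 0 (1 points).
  x = 18: rhs = 16, matching y values: 4, 19 (2 points).
  x = 19: rhs = 2, matching y values: 5, 18 (2 points).
  x = 20: rhs = 10, matching y values: none (0 points).
  x = 21: rhs = 0, matching y values: 0 (1 points).
  x = 22: rhs = 1, matching y values: 1, 22 (2 points).
Total affine count: 15.
Full point count |E(F_23)| = 15 + 1 = 16.
Hasse bound: |16 − (23+1)| = |-8| = 8 ≤ 2√23 ≈ 9.5917 ✓.


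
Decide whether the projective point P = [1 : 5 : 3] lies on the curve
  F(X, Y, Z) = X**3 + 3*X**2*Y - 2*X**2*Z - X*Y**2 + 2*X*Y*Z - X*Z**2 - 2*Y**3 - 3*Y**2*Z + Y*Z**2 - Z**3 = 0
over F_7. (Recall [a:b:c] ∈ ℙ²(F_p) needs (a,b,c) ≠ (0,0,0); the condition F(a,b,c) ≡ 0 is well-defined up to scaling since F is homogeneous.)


F(1,5,3) ≡ 4 (mod 7); P is NOT on the curve.

Evaluate F(1, 5, 3) term-by-term (mod 7).
  X**3 ↦ 1·1·1·1 = 1
  3*X**2*Y ↦ 3·1·5·1 = 15
  -2*X**2*Z ↦ -2·1·1·3 = -6
  -X*Y**2 ↦ -1·1·25·1 = -25
  2*X*Y*Z ↦ 2·1·5·3 = 30
  -X*Z**2 ↦ -1·1·1·9 = -9
  -2*Y**3 ↦ -2·1·125·1 = -250
  -3*Y**2*Z ↦ -3·1·25·3 = -225
  Y*Z**2 ↦ 1·1·5·9 = 45
  -Z**3 ↦ -1·1·1·27 = -27
Sum: F(1, 5, 3) = (1) + (15) + (-6) + (-25) + (30) + (-9) + (-250) + (-225) + (45) + (-27) = -451.
Reducing mod 7: -451 ≡ 4 (mod 7).
Since F(a, b, c) ≡ 4 ≠ 0 (mod 7), P does NOT lie on the curve.


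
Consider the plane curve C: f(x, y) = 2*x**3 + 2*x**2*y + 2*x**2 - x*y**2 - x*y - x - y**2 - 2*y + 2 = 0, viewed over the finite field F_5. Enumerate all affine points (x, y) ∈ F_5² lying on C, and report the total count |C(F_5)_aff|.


Affine F_5-points: {(1, 0), (1, 2), (2, 1), (2, 2), (3, 1), (4, 2)}; count = 6.

For each of the 25 pairs (x, y) ∈ F_5², evaluate f(x, y) mod 5. Record the zeros.
  x = 0: [0↦2, 1↦4, 2↦4, 3↦2, 4↦3]  zeros at y ∈ ∅
  x = 1: [0↦0, 1↦2, 2↦0, 3↦4, 4↦4]  zeros at y ∈ {0, 2}
  x = 2: [0↦4, 1↦0, 2↦0, 3↦4, 4↦2]  zeros at y ∈ {1, 2}
  x = 3: [0↦1, 1↦0, 2↦1, 3↦4, 4↦4]  zeros at y ∈ {1}
  x = 4: [0↦3, 1↦4, 2↦0, 3↦1, 4↦2]  zeros at y ∈ {2}
Collecting zeros: affine points = {(1, 0), (1, 2), (2, 1), (2, 2), (3, 1), (4, 2)}.
Total count |C(F_5)_aff| = 6.


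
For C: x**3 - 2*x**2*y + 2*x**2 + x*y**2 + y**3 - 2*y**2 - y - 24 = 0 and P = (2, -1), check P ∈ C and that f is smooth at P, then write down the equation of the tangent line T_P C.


Tangent line at P: 29*x - 6*y - 64 = 0.

Step 1: f(2, -1) = 0, so P lies on C.
Step 2: partial derivatives
  f_x(x, y) = 3*x**2 - 4*x*y + 4*x + y**2, f_y(x, y) = -2*x**2 + 2*x*y + 3*y**2 - 4*y - 1.
  f_x(P) = 29, f_y(P) = -6 (gradient nonzero, so P is smooth).
Step 3: tangent line at P: 29·(x − 2) + -6·(y − -1) = 0.
Expanding: 29*x - 6*y - 64 = 0.


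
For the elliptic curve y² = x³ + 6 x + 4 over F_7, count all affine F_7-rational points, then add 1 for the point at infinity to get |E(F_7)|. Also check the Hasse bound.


Affine points = {(0, 2), (0, 5), (1, 2), (1, 5), (3, 0), (4, 1), (4, 6), (6, 2), (6, 5)}; affine count = 9; |E(F_7)| = 10.

Discriminant check: Δ ∝ 4a³ + 27b² = 4·6³ + 27·4² = 4·216 + 27·16 ≡ 1 (mod 7). Nonzero ⇒ E is nonsingular.
For each x ∈ F_7, compute rhs = x³ + 6·x + 4 mod 7, then count y ∈ F_7 with y² ≡ rhs.
  x = 0: rhs = 4, matching y values: 2, 5 (2 points).
  x = 1: rhs = 4, matching y values: 2, 5 (2 points).
  x = 2: rhs = 3, matching y values: none (0 points).
  x = 3: rhs = 0, matching y values: 0 (1 points).
  x = 4: rhs = 1, matching y values: 1, 6 (2 points).
  x = 5: rhs = 5, matching y values: none (0 points).
  x = 6: rhs = 4, matching y values: 2, 5 (2 points).
Total affine count: 9.
Full point count |E(F_7)| = 9 + 1 = 10.
Hasse bound: |10 − (7+1)| = |2| = 2 ≤ 2√7 ≈ 5.2915 ✓.


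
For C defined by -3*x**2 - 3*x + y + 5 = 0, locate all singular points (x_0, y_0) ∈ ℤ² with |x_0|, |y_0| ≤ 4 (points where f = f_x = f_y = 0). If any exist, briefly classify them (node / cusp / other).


No singular points in the scanned grid; C is smooth there.

Compute partial derivatives:
  f_x = -6*x - 3.
  f_y = 1.
f_y = 1 is a nonzero constant, so f_y never vanishes: no point (x, y) can satisfy f = f_x = f_y = 0. In particular no (x, y) ∈ {−4, ..., 4}² is singular; the curve is smooth.


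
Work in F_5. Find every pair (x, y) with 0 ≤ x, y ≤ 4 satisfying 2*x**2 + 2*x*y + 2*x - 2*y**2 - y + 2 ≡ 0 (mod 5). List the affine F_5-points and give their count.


Affine F_5-points: {(1, 1), (1, 2), (2, 1), (2, 3), (4, 3)}; count = 5.

For each of the 25 pairs (x, y) ∈ F_5², evaluate f(x, y) mod 5. Record the zeros.
  x = 0: [0↦2, 1↦4, 2↦2, 3↦1, 4↦1]  zeros at y ∈ ∅
  x = 1: [0↦1, 1↦0, 2↦0, 3↦1, 4↦3]  zeros at y ∈ {1, 2}
  x = 2: [0↦4, 1↦0, 2↦2, 3↦0, 4↦4]  zeros at y ∈ {1, 3}
  x = 3: [0↦1, 1↦4, 2↦3, 3↦3, 4↦4]  zeros at y ∈ ∅
  x = 4: [0↦2, 1↦2, 2↦3, 3↦0, 4↦3]  zeros at y ∈ {3}
Collecting zeros: affine points = {(1, 1), (1, 2), (2, 1), (2, 3), (4, 3)}.
Total count |C(F_5)_aff| = 5.


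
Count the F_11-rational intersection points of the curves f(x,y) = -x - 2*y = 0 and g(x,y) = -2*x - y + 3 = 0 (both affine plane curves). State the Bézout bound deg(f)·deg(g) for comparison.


Common zeros: {(2, 10)}; count = 1; Bézout bound = 1.

deg(f) = 1, deg(g) = 1, so Bézout bound = 1.
Scan x ∈ F_11. For each x, list the y ∈ F_11 with f(x, y) ≡ 0 and those with g(x, y) ≡ 0 (mod 11); the common zeros in that column are the intersection.
  x = 0: f ≡ 0 at y ∈ {0}; g ≡ 0 at y ∈ {3}; common: ∅.
  x = 1: f ≡ 0 at y ∈ {5}; g ≡ 0 at y ∈ {1}; common: ∅.
  x = 2: f ≡ 0 at y ∈ {10}; g ≡ 0 at y ∈ {10}; common: {10}.
  x = 3: f ≡ 0 at y ∈ {4}; g ≡ 0 at y ∈ {8}; common: ∅.
  x = 4: f ≡ 0 at y ∈ {9}; g ≡ 0 at y ∈ {6}; common: ∅.
  x = 5: f ≡ 0 at y ∈ {3}; g ≡ 0 at y ∈ {4}; common: ∅.
  x = 6: f ≡ 0 at y ∈ {8}; g ≡ 0 at y ∈ {2}; common: ∅.
  x = 7: f ≡ 0 at y ∈ {2}; g ≡ 0 at y ∈ {0}; common: ∅.
  x = 8: f ≡ 0 at y ∈ {7}; g ≡ 0 at y ∈ {9}; common: ∅.
  x = 9: f ≡ 0 at y ∈ {1}; g ≡ 0 at y ∈ {7}; common: ∅.
  x = 10: f ≡ 0 at y ∈ {6}; g ≡ 0 at y ∈ {5}; common: ∅.
Collecting: common zeros = {(2, 10)}, so the count is 1.
Comparison with the Bézout bound: 1 ≤ 1 = deg(f)·deg(g), as expected for curves with no common component (the bound is attained).


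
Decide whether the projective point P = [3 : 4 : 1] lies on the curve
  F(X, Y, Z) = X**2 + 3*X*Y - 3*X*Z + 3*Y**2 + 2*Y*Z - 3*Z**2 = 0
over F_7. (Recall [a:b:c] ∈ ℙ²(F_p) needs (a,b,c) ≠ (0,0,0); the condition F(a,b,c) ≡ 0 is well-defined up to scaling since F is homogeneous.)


F(3,4,1) ≡ 5 (mod 7); P is NOT on the curve.

Evaluate F(3, 4, 1) term-by-term (mod 7).
  X**2 ↦ 1·9·1·1 = 9
  3*X*Y ↦ 3·3·4·1 = 36
  -3*X*Z ↦ -3·3·1·1 = -9
  3*Y**2 ↦ 3·1·16·1 = 48
  2*Y*Z ↦ 2·1·4·1 = 8
  -3*Z**2 ↦ -3·1·1·1 = -3
Sum: F(3, 4, 1) = (9) + (36) + (-9) + (48) + (8) + (-3) = 89.
Reducing mod 7: 89 ≡ 5 (mod 7).
Since F(a, b, c) ≡ 5 ≠ 0 (mod 7), P does NOT lie on the curve.


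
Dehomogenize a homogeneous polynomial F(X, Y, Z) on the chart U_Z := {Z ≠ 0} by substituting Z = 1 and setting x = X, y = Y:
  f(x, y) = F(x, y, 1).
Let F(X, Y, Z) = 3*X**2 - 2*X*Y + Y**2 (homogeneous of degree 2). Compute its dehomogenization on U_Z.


f(x, y) = 3*x**2 - 2*x*y + y**2

On U_Z we set Z = 1. Each monomial c·X^i·Y^j·Z^k in F becomes c·x^i·y^j·1^k = c·x^i·y^j.
Substituting Z = 1: F(X, Y, 1) = 3*x**2 - 2*x*y + y**2.
Note: deg(f) ≤ deg(F) = 2; strict inequality happens when F is divisible by Z (lost terms).


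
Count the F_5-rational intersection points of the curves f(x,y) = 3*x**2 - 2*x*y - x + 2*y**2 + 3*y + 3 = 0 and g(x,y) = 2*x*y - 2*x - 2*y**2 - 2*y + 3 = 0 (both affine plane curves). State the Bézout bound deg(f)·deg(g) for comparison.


Common zeros: {(4, 3)}; count = 1; Bézout bound = 4.

deg(f) = 2, deg(g) = 2, so Bézout bound = 4.
Scan x ∈ F_5. For each x, list the y ∈ F_5 with f(x, y) ≡ 0 and those with g(x, y) ≡ 0 (mod 5); the common zeros in that column are the intersection.
  x = 0: f ≡ 0 at y ∈ {3}; g ≡ 0 at y ∈ ∅; common: ∅.
  x = 1: f ≡ 0 at y ∈ {0, 2}; g ≡ 0 at y ∈ ∅; common: ∅.
  x = 2: f ≡ 0 at y ∈ ∅; g ≡ 0 at y ∈ {2, 4}; common: ∅.
  x = 3: f ≡ 0 at y ∈ ∅; g ≡ 0 at y ∈ ∅; common: ∅.
  x = 4: f ≡ 0 at y ∈ {2, 3}; g ≡ 0 at y ∈ {0, 3}; common: {3}.
Collecting: common zeros = {(4, 3)}, so the count is 1.
Comparison with the Bézout bound: 1 ≤ 4 = deg(f)·deg(g), as expected for curves with no common component (the affine F_5-count falls short of the bound because intersections may lie at infinity, over extension fields, or carry multiplicity).


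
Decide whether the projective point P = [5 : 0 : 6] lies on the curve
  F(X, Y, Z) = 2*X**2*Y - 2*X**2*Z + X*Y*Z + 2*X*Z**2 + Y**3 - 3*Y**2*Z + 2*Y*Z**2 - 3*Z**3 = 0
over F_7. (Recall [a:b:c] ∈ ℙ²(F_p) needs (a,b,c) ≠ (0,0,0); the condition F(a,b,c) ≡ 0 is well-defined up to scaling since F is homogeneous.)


F(5,0,6) ≡ 0 (mod 7); P is on the curve.

Evaluate F(5, 0, 6) term-by-term (mod 7).
  2*X**2*Y ↦ 2·25·0·1 = 0
  -2*X**2*Z ↦ -2·25·1·6 = -300
  X*Y*Z ↦ 1·5·0·6 = 0
  2*X*Z**2 ↦ 2·5·1·36 = 360
  Y**3 ↦ 1·1·0·1 = 0
  -3*Y**2*Z ↦ -3·1·0·6 = 0
  2*Y*Z**2 ↦ 2·1·0·36 = 0
  -3*Z**3 ↦ -3·1·1·216 = -648
Sum: F(5, 0, 6) = (0) + (-300) + (0) + (360) + (0) + (0) + (0) + (-648) = -588.
Reducing mod 7: -588 ≡ 0 (mod 7).
Since F(a, b, c) ≡ 0 (mod 7), P lies on the curve.


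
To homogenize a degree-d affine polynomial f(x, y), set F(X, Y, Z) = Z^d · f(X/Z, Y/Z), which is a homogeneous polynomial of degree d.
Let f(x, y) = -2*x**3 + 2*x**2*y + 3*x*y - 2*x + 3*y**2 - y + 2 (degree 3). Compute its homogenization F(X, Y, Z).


F(X, Y, Z) = -2*X**3 + 2*X**2*Y + 3*X*Y*Z - 2*X*Z**2 + 3*Y**2*Z - Y*Z**2 + 2*Z**3

deg(f) = 3.
Substitute x = X/Z, y = Y/Z into f, then multiply by Z^3.
  monomial -2·x^3·y^0 ↦ -2·X^3·Y^0·Z^0.
  monomial 2·x^2·y^1 ↦ 2·X^2·Y^1·Z^0.
  monomial 3·x^1·y^1 ↦ 3·X^1·Y^1·Z^1.
  monomial -2·x^1·y^0 ↦ -2·X^1·Y^0·Z^2.
  monomial 3·x^0·y^2 ↦ 3·X^0·Y^2·Z^1.
  monomial -1·x^0·y^1 ↦ -1·X^0·Y^1·Z^2.
  monomial 2·x^0·y^0 ↦ 2·X^0·Y^0·Z^3.
Collecting: F(X, Y, Z) = -2*X**3 + 2*X**2*Y + 3*X*Y*Z - 2*X*Z**2 + 3*Y**2*Z - Y*Z**2 + 2*Z**3.


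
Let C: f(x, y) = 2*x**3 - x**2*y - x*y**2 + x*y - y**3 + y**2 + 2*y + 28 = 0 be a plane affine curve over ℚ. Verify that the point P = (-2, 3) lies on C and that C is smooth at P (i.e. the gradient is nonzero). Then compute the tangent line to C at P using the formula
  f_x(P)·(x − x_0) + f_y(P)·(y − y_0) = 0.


Tangent line at P: 30*x - 13*y + 99 = 0.

Step 1: f(-2, 3) = 0, so P lies on C.
Step 2: partial derivatives
  f_x(x, y) = 6*x**2 - 2*x*y - y**2 + y, f_y(x, y) = -x**2 - 2*x*y + x - 3*y**2 + 2*y + 2.
  f_x(P) = 30, f_y(P) = -13 (gradient nonzero, so P is smooth).
Step 3: tangent line at P: 30·(x − -2) + -13·(y − 3) = 0.
Expanding: 30*x - 13*y + 99 = 0.


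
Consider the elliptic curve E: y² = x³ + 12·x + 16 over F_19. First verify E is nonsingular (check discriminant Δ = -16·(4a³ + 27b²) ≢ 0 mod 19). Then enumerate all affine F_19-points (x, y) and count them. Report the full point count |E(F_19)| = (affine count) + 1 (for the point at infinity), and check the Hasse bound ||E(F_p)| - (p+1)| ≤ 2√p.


Affine points = {(0, 4), (0, 15), (5, 7), (5, 12), (6, 0), (7, 5), (7, 14), (8, 4), (8, 15), (9, 6), (9, 13), (11, 4), (11, 15), (12, 8), (12, 11)}; affine count = 15; |E(F_19)| = 16.

Discriminant check: Δ ∝ 4a³ + 27b² = 4·12³ + 27·16² = 4·1728 + 27·256 ≡ 11 (mod 19). Nonzero ⇒ E is nonsingular.
For each x ∈ F_19, compute rhs = x³ + 12·x + 16 mod 19, then count y ∈ F_19 with y² ≡ rhs.
  x = 0: rhs = 16, matching y values: 4, 15 (2 points).
  x = 1: rhs = 10, matching y values: none (0 points).
  x = 2: rhs = 10, matching y values: none (0 points).
  x = 3: rhs = 3, matching y values: none (0 points).
  x = 4: rhs = 14, matching y values: none (0 points).
  x = 5: rhs = 11, matching y values: 7, 12 (2 points).
  x = 6: rhs = 0, matching y values: 0 (1 points).
  x = 7: rhs = 6, matching y values: 5, 14 (2 points).
  x = 8: rhs = 16, matching y values: 4, 15 (2 points).
  x = 9: rhs = 17, matching y values: 6, 13 (2 points).
  x = 10: rhs = 15, matching y values: none (0 points).
  x = 11: rhs = 16, matching y values: 4, 15 (2 points).
  x = 12: rhs = 7, matching y values: 8, 11 (2 points).
  x = 13: rhs = 13, matching y values: none (0 points).
  x = 14: rhs = 2, matching y values: none (0 points).
  x = 15: rhs = 18, matching y values: none (0 points).
  x = 16: rhs = 10, matching y values: none (0 points).
  x = 17: rhs = 3, matching y values: none (0 points).
  x = 18: rhs = 3, matching y values: none (0 points).
Total affine count: 15.
Full point count |E(F_19)| = 15 + 1 = 16.
Hasse bound: |16 − (19+1)| = |-4| = 4 ≤ 2√19 ≈ 8.7178 ✓.


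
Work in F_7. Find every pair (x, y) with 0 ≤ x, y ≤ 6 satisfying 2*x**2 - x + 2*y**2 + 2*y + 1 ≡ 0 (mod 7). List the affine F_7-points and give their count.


Affine F_7-points: {(1, 2), (1, 4), (2, 0), (2, 6), (3, 2), (3, 4), (5, 3), (6, 3)}; count = 8.

For each of the 49 pairs (x, y) ∈ F_7², evaluate f(x, y) mod 7. Record the zeros.
  x = 0: [0↦1, 1↦5, 2↦6, 3↦4, 4↦6, 5↦5, 6↦1]  zeros at y ∈ ∅
  x = 1: [0↦2, 1↦6, 2↦0, 3↦5, 4↦0, 5↦6, 6↦2]  zeros at y ∈ {2, 4}
  x = 2: [0↦0, 1↦4, 2↦5, 3↦3, 4↦5, 5↦4, 6↦0]  zeros at y ∈ {0, 6}
  x = 3: [0↦2, 1↦6, 2↦0, 3↦5, 4↦0, 5↦6, 6↦2]  zeros at y ∈ {2, 4}
  x = 4: [0↦1, 1↦5, 2↦6, 3↦4, 4↦6, 5↦5, 6↦1]  zeros at y ∈ ∅
  x = 5: [0↦4, 1↦1, 2↦2, 3↦0, 4↦2, 5↦1, 6↦4]  zeros at y ∈ {3}
  x = 6: [0↦4, 1↦1, 2↦2, 3↦0, 4↦2, 5↦1, 6↦4]  zeros at y ∈ {3}
Collecting zeros: affine points = {(1, 2), (1, 4), (2, 0), (2, 6), (3, 2), (3, 4), (5, 3), (6, 3)}.
Total count |C(F_7)_aff| = 8.


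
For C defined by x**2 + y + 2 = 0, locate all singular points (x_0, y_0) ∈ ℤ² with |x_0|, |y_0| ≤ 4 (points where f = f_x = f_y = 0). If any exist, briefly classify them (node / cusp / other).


No singular points in the scanned grid; C is smooth there.

Compute partial derivatives:
  f_x = 2*x.
  f_y = 1.
f_y = 1 is a nonzero constant, so f_y never vanishes: no point (x, y) can satisfy f = f_x = f_y = 0. In particular no (x, y) ∈ {−4, ..., 4}² is singular; the curve is smooth.


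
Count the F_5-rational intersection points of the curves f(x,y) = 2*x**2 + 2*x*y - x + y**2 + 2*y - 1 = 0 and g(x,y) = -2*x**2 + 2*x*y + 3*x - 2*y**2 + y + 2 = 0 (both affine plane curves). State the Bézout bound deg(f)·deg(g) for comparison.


Common zeros: {(2, 0)}; count = 1; Bézout bound = 4.

deg(f) = 2, deg(g) = 2, so Bézout bound = 4.
Scan x ∈ F_5. For each x, list the y ∈ F_5 with f(x, y) ≡ 0 and those with g(x, y) ≡ 0 (mod 5); the common zeros in that column are the intersection.
  x = 0: f ≡ 0 at y ∈ ∅; g ≡ 0 at y ∈ ∅; common: ∅.
  x = 1: f ≡ 0 at y ∈ {0, 1}; g ≡ 0 at y ∈ ∅; common: ∅.
  x = 2: f ≡ 0 at y ∈ {0, 4}; g ≡ 0 at y ∈ {0}; common: {0}.
  x = 3: f ≡ 0 at y ∈ ∅; g ≡ 0 at y ∈ ∅; common: ∅.
  x = 4: f ≡ 0 at y ∈ ∅; g ≡ 0 at y ∈ ∅; common: ∅.
Collecting: common zeros = {(2, 0)}, so the count is 1.
Comparison with the Bézout bound: 1 ≤ 4 = deg(f)·deg(g), as expected for curves with no common component (the affine F_5-count falls short of the bound because intersections may lie at infinity, over extension fields, or carry multiplicity).


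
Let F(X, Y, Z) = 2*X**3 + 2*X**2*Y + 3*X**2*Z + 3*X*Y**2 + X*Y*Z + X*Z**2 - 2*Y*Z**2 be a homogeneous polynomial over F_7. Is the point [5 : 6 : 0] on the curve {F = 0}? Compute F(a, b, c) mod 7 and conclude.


F(5,6,0) ≡ 5 (mod 7); P is NOT on the curve.

Evaluate F(5, 6, 0) term-by-term (mod 7).
  2*X**3 ↦ 2·125·1·1 = 250
  2*X**2*Y ↦ 2·25·6·1 = 300
  3*X**2*Z ↦ 3·25·1·0 = 0
  3*X*Y**2 ↦ 3·5·36·1 = 540
  X*Y*Z ↦ 1·5·6·0 = 0
  X*Z**2 ↦ 1·5·1·0 = 0
  -2*Y*Z**2 ↦ -2·1·6·0 = 0
Sum: F(5, 6, 0) = (250) + (300) + (0) + (540) + (0) + (0) + (0) = 1090.
Reducing mod 7: 1090 ≡ 5 (mod 7).
Since F(a, b, c) ≡ 5 ≠ 0 (mod 7), P does NOT lie on the curve.


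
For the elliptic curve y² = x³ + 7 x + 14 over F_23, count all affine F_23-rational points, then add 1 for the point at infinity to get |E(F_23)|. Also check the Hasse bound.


Affine points = {(2, 6), (2, 17), (3, 4), (3, 19), (5, 6), (5, 17), (9, 1), (9, 22), (10, 7), (10, 16), (12, 3), (12, 20), (13, 5), (13, 18), (14, 2), (14, 21), (16, 6), (16, 17), (17, 3), (17, 20), (20, 9), (20, 14), (22, 11), (22, 12)}; affine count = 24; |E(F_23)| = 25.

Discriminant check: Δ ∝ 4a³ + 27b² = 4·7³ + 27·14² = 4·343 + 27·196 ≡ 17 (mod 23). Nonzero ⇒ E is nonsingular.
For each x ∈ F_23, compute rhs = x³ + 7·x + 14 mod 23, then count y ∈ F_23 with y² ≡ rhs.
  x = 0: rhs = 14, matching y values: none (0 points).
  x = 1: rhs = 22, matching y values: none (0 points).
  x = 2: rhs = 13, matching y values: 6, 17 (2 points).
  x = 3: rhs = 16, matching y values: 4, 19 (2 points).
  x = 4: rhs = 14, matching y values: none (0 points).
  x = 5: rhs = 13, matching y values: 6, 17 (2 points).
  x = 6: rhs = 19, matching y values: none (0 points).
  x = 7: rhs = 15, matching y values: none (0 points).
  x = 8: rhs = 7, matching y values: none (0 points).
  x = 9: rhs = 1, matching y values: 1, 22 (2 points).
  x = 10: rhs = 3, matching y values: 7, 16 (2 points).
  x = 11: rhs = 19, matching y values: none (0 points).
  x = 12: rhs = 9, matching y values: 3, 20 (2 points).
  x = 13: rhs = 2, matching y values: 5, 18 (2 points).
  x = 14: rhs = 4, matching y values: 2, 21 (2 points).
  x = 15: rhs = 21, matching y values: none (0 points).
  x = 16: rhs = 13, matching y values: 6, 17 (2 points).
  x = 17: rhs = 9, matching y values: 3, 20 (2 points).
  x = 18: rhs = 15, matching y values: none (0 points).
  x = 19: rhs = 14, matching y values: none (0 points).
  x = 20: rhs = 12, matching y values: 9, 14 (2 points).
  x = 21: rhs = 15, matching y values: none (0 points).
  x = 22: rhs = 6, matching y values: 11, 12 (2 points).
Total affine count: 24.
Full point count |E(F_23)| = 24 + 1 = 25.
Hasse bound: |25 − (23+1)| = |1| = 1 ≤ 2√23 ≈ 9.5917 ✓.


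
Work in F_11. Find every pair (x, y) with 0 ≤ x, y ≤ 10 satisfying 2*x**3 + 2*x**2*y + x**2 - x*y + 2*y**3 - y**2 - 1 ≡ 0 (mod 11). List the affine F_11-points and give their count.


Affine F_11-points: {(0, 1), (0, 2), (0, 3), (2, 6), (3, 10), (4, 0), (7, 4)}; count = 7.

For each of the 121 pairs (x, y) ∈ F_11², evaluate f(x, y) mod 11. Record the zeros.
  x = 0: [0↦10, 1↦0, 2↦0, 3↦0, 4↦1, 5↦4, 6↦10, 7↦9, 8↦2, 9↦1, 10↦7]  zeros at y ∈ {1, 2, 3}
  x = 1: [0↦2, 1↦4, 2↦5, 3↦6, 4↦8, 5↦1, 6↦8, 7↦8, 8↦2, 9↦2, 10↦9]  zeros at y ∈ ∅
  x = 2: [0↦8, 1↦4, 2↦10, 3↦5, 4↦1, 5↦10, 6↦0, 7↦5, 8↦4, 9↦9, 10↦10]  zeros at y ∈ {6}
  x = 3: [0↦7, 1↦1, 2↦5, 3↦9, 4↦3, 5↦10, 6↦9, 7↦1, 8↦9, 9↦1, 10↦0]  zeros at y ∈ {10}
  x = 4: [0↦0, 1↦7, 2↦2, 3↦8, 4↦4, 5↦2, 6↦3, 7↦8, 8↦7, 9↦1, 10↦2]  zeros at y ∈ {0}
  x = 5: [0↦10, 1↦1, 2↦2, 3↦3, 4↦5, 5↦9, 6↦5, 7↦5, 8↦10, 9↦10, 10↦6]  zeros at y ∈ ∅
  x = 6: [0↦5, 1↦6, 2↦6, 3↦6, 4↦7, 5↦10, 6↦5, 7↦4, 8↦8, 9↦7, 10↦2]  zeros at y ∈ ∅
  x = 7: [0↦8, 1↦1, 2↦4, 3↦7, 4↦0, 5↦6, 6↦4, 7↦6, 8↦2, 9↦4, 10↦2]  zeros at y ∈ {4}
  x = 8: [0↦9, 1↦9, 2↦8, 3↦7, 4↦7, 5↦9, 6↦3, 7↦1, 8↦4, 9↦2, 10↦7]  zeros at y ∈ ∅
  x = 9: [0↦9, 1↦9, 2↦8, 3↦7, 4↦7, 5↦9, 6↦3, 7↦1, 8↦4, 9↦2, 10↦7]  zeros at y ∈ ∅
  x = 10: [0↦9, 1↦2, 2↦5, 3↦8, 4↦1, 5↦7, 6↦5, 7↦7, 8↦3, 9↦5, 10↦3]  zeros at y ∈ ∅
Collecting zeros: affine points = {(0, 1), (0, 2), (0, 3), (2, 6), (3, 10), (4, 0), (7, 4)}.
Total count |C(F_11)_aff| = 7.


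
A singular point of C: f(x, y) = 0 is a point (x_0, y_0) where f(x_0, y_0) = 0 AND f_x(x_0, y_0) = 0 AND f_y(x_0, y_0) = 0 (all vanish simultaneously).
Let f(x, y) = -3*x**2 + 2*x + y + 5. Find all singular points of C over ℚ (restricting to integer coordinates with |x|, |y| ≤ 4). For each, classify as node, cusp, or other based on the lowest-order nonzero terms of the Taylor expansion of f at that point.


No singular points in the scanned grid; C is smooth there.

Compute partial derivatives:
  f_x = 2 - 6*x.
  f_y = 1.
f_y = 1 is a nonzero constant, so f_y never vanishes: no point (x, y) can satisfy f = f_x = f_y = 0. In particular no (x, y) ∈ {−4, ..., 4}² is singular; the curve is smooth.


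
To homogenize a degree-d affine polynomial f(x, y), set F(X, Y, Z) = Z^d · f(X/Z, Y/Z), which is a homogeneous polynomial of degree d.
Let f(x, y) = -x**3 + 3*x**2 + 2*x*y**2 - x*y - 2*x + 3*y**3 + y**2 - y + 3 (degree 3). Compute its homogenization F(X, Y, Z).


F(X, Y, Z) = -X**3 + 3*X**2*Z + 2*X*Y**2 - X*Y*Z - 2*X*Z**2 + 3*Y**3 + Y**2*Z - Y*Z**2 + 3*Z**3

deg(f) = 3.
Substitute x = X/Z, y = Y/Z into f, then multiply by Z^3.
  monomial -1·x^3·y^0 ↦ -1·X^3·Y^0·Z^0.
  monomial 3·x^2·y^0 ↦ 3·X^2·Y^0·Z^1.
  monomial 2·x^1·y^2 ↦ 2·X^1·Y^2·Z^0.
  monomial -1·x^1·y^1 ↦ -1·X^1·Y^1·Z^1.
  monomial -2·x^1·y^0 ↦ -2·X^1·Y^0·Z^2.
  monomial 3·x^0·y^3 ↦ 3·X^0·Y^3·Z^0.
  monomial 1·x^0·y^2 ↦ 1·X^0·Y^2·Z^1.
  monomial -1·x^0·y^1 ↦ -1·X^0·Y^1·Z^2.
  monomial 3·x^0·y^0 ↦ 3·X^0·Y^0·Z^3.
Collecting: F(X, Y, Z) = -X**3 + 3*X**2*Z + 2*X*Y**2 - X*Y*Z - 2*X*Z**2 + 3*Y**3 + Y**2*Z - Y*Z**2 + 3*Z**3.


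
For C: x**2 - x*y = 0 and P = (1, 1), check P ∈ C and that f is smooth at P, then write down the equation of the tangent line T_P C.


Tangent line at P: x - y = 0.

Step 1: f(1, 1) = 0, so P lies on C.
Step 2: partial derivatives
  f_x(x, y) = 2*x - y, f_y(x, y) = -x.
  f_x(P) = 1, f_y(P) = -1 (gradient nonzero, so P is smooth).
Step 3: tangent line at P: 1·(x − 1) + -1·(y − 1) = 0.
Expanding: x - y = 0.


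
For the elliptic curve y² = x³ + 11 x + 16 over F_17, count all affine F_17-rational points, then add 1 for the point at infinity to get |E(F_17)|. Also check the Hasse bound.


Affine points = {(0, 4), (0, 13), (3, 5), (3, 12), (5, 3), (5, 14), (6, 3), (6, 14), (8, 2), (8, 15), (10, 2), (10, 15), (16, 2), (16, 15)}; affine count = 14; |E(F_17)| = 15.

Discriminant check: Δ ∝ 4a³ + 27b² = 4·11³ + 27·16² = 4·1331 + 27·256 ≡ 13 (mod 17). Nonzero ⇒ E is nonsingular.
For each x ∈ F_17, compute rhs = x³ + 11·x + 16 mod 17, then count y ∈ F_17 with y² ≡ rhs.
  x = 0: rhs = 16, matching y values: 4, 13 (2 points).
  x = 1: rhs = 11, matching y values: none (0 points).
  x = 2: rhs = 12, matching y values: none (0 points).
  x = 3: rhs = 8, matching y values: 5, 12 (2 points).
  x = 4: rhs = 5, matching y values: none (0 points).
  x = 5: rhs = 9, matching y values: 3, 14 (2 points).
  x = 6: rhs = 9, matching y values: 3, 14 (2 points).
  x = 7: rhs = 11, matching y values: none (0 points).
  x = 8: rhs = 4, matching y values: 2, 15 (2 points).
  x = 9: rhs = 11, matching y values: none (0 points).
  x = 10: rhs = 4, matching y values: 2, 15 (2 points).
  x = 11: rhs = 6, matching y values: none (0 points).
  x = 12: rhs = 6, matching y values: none (0 points).
  x = 13: rhs = 10, matching y values: none (0 points).
  x = 14: rhs = 7, matching y values: none (0 points).
  x = 15: rhs = 3, matching y values: none (0 points).
  x = 16: rhs = 4, matching y values: 2, 15 (2 points).
Total affine count: 14.
Full point count |E(F_17)| = 14 + 1 = 15.
Hasse bound: |15 − (17+1)| = |-3| = 3 ≤ 2√17 ≈ 8.2462 ✓.


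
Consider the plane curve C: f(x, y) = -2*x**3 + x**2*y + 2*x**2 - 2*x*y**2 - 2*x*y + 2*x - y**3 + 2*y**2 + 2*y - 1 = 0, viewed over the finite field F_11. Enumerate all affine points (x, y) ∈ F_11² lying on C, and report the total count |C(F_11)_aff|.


Affine F_11-points: {(0, 5), (0, 9), (0, 10), (1, 6), (2, 3), (3, 5), (3, 8), (4, 4), (6, 5), (7, 6), (9, 2)}; count = 11.

For each of the 121 pairs (x, y) ∈ F_11², evaluate f(x, y) mod 11. Record the zeros.
  x = 0: [0↦10, 1↦2, 2↦3, 3↦7, 4↦8, 5↦0, 6↦10, 7↦10, 8↦5, 9↦0, 10↦0]  zeros at y ∈ {5, 9, 10}
  x = 1: [0↦1, 1↦1, 2↦6, 3↦10, 4↦7, 5↦2, 6↦0, 7↦6, 8↦3, 9↦7, 10↦1]  zeros at y ∈ {6}
  x = 2: [0↦6, 1↦5, 2↦5, 3↦0, 4↦6, 5↦6, 6↦5, 7↦8, 8↦9, 9↦2, 10↦3]  zeros at y ∈ {3}
  x = 3: [0↦2, 1↦2, 2↦10, 3↦9, 4↦4, 5↦0, 6↦2, 7↦4, 8↦0, 9↦6, 10↦5]  zeros at y ∈ {5, 8}
  x = 4: [0↦10, 1↦2, 2↦9, 3↦3, 4↦0, 5↦5, 6↦1, 7↦4, 8↦8, 9↦7, 10↦6]  zeros at y ∈ {4}
  x = 5: [0↦7, 1↦4, 2↦1, 3↦3, 4↦4, 5↦9, 6↦1, 7↦7, 8↦10, 9↦4, 10↦5]  zeros at y ∈ ∅
  x = 6: [0↦3, 1↦7, 2↦7, 3↦8, 4↦4, 5↦0, 6↦1, 7↦1, 8↦5, 9↦7, 10↦1]  zeros at y ∈ {5}
  x = 7: [0↦8, 1↦10, 2↦4, 3↦6, 4↦10, 5↦10, 6↦0, 7↦7, 8↦3, 9↦4, 10↦4]  zeros at y ∈ {6}
  x = 8: [0↦10, 1↦1, 2↦2, 3↦7, 4↦10, 5↦5, 6↦8, 7↦2, 8↦3, 9↦5, 10↦2]  zeros at y ∈ ∅
  x = 9: [0↦8, 1↦1, 2↦0, 3↦10, 4↦3, 5↦6, 6↦2, 7↦7, 8↦4, 9↦9, 10↦5]  zeros at y ∈ {2}
  x = 10: [0↦1, 1↦9, 2↦8, 3↦3, 4↦10, 5↦1, 6↦3, 7↦10, 8↦5, 9↦4, 10↦1]  zeros at y ∈ ∅
Collecting zeros: affine points = {(0, 5), (0, 9), (0, 10), (1, 6), (2, 3), (3, 5), (3, 8), (4, 4), (6, 5), (7, 6), (9, 2)}.
Total count |C(F_11)_aff| = 11.
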